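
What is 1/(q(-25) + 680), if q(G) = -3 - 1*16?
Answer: 1/661 ≈ 0.0015129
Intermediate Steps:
q(G) = -19 (q(G) = -3 - 16 = -19)
1/(q(-25) + 680) = 1/(-19 + 680) = 1/661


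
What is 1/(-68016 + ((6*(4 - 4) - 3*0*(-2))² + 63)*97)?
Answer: -1/61905 ≈ -1.6154e-5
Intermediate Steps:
1/(-68016 + ((6*(4 - 4) - 3*0*(-2))² + 63)*97) = 1/(-68016 + ((6*0 + 0*(-2))² + 63)*97) = 1/(-68016 + ((0 + 0)² + 63)*97) = 1/(-68016 + (0² + 63)*97) = 1/(-68016 + (0 + 63)*97) = 1/(-68016 + 63*97) = 1/(-68016 + 6111) = 1/(-61905) = -1/61905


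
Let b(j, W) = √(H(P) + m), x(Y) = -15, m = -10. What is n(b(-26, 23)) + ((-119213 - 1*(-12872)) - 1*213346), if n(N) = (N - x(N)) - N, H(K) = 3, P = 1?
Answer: -319672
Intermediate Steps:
b(j, W) = I*√7 (b(j, W) = √(3 - 10) = √(-7) = I*√7)
n(N) = 15 (n(N) = (N - 1*(-15)) - N = (N + 15) - N = (15 + N) - N = 15)
n(b(-26, 23)) + ((-119213 - 1*(-12872)) - 1*213346) = 15 + ((-119213 - 1*(-12872)) - 1*213346) = 15 + ((-119213 + 12872) - 213346) = 15 + (-106341 - 213346) = 15 - 319687 = -319672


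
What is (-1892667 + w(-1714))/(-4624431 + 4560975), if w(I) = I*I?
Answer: -1045129/63456 ≈ -16.470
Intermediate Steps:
w(I) = I²
(-1892667 + w(-1714))/(-4624431 + 4560975) = (-1892667 + (-1714)²)/(-4624431 + 4560975) = (-1892667 + 2937796)/(-63456) = 1045129*(-1/63456) = -1045129/63456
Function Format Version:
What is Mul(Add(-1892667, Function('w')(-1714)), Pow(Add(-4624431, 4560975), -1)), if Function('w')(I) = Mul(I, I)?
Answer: Rational(-1045129, 63456) ≈ -16.470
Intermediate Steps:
Function('w')(I) = Pow(I, 2)
Mul(Add(-1892667, Function('w')(-1714)), Pow(Add(-4624431, 4560975), -1)) = Mul(Add(-1892667, Pow(-1714, 2)), Pow(Add(-4624431, 4560975), -1)) = Mul(Add(-1892667, 2937796), Pow(-63456, -1)) = Mul(1045129, Rational(-1, 63456)) = Rational(-1045129, 63456)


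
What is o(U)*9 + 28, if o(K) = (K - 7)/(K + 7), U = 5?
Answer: 53/2 ≈ 26.500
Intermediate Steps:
o(K) = (-7 + K)/(7 + K)
o(U)*9 + 28 = ((-7 + 5)/(7 + 5))*9 + 28 = (-2/12)*9 + 28 = ((1/12)*(-2))*9 + 28 = -⅙*9 + 28 = -3/2 + 28 = 53/2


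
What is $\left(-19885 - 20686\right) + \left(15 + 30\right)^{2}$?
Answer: $-38546$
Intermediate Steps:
$\left(-19885 - 20686\right) + \left(15 + 30\right)^{2} = -40571 + 45^{2} = -40571 + 2025 = -38546$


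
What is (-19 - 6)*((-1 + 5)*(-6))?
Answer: 600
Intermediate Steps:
(-19 - 6)*((-1 + 5)*(-6)) = -100*(-6) = -25*(-24) = 600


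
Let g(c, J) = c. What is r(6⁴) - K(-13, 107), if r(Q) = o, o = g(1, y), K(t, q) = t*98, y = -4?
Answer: 1275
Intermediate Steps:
K(t, q) = 98*t
o = 1
r(Q) = 1
r(6⁴) - K(-13, 107) = 1 - 98*(-13) = 1 - 1*(-1274) = 1 + 1274 = 1275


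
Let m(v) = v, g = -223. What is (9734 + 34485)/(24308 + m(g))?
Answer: 44219/24085 ≈ 1.8360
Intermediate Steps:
(9734 + 34485)/(24308 + m(g)) = (9734 + 34485)/(24308 - 223) = 44219/24085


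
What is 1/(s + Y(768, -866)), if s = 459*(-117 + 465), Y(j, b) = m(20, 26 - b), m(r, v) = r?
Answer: 1/159752 ≈ 6.2597e-6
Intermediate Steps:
Y(j, b) = 20
s = 159732 (s = 459*348 = 159732)
1/(s + Y(768, -866)) = 1/(159732 + 20) = 1/159752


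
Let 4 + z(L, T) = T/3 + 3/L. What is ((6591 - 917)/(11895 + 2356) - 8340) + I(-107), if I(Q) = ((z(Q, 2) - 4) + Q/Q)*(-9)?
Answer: -12629398636/1524857 ≈ -8282.3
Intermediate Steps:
z(L, T) = -4 + 3/L + T/3 (z(L, T) = -4 + (T/3 + 3/L) = -4 + (3/L + T/3) = -4 + 3/L + T/3)
I(Q) = 57 - 27/Q (I(Q) = (((-4 + 3/Q + (⅓)*2) - 4) + Q/Q)*(-9) = (((-4 + 3/Q + ⅔) - 4) + 1)*(-9) = (((-10/3 + 3/Q) - 4) + 1)*(-9) = ((-22/3 + 3/Q) + 1)*(-9) = (-19/3 + 3/Q)*(-9) = 57 - 27/Q)
((6591 - 917)/(11895 + 2356) - 8340) + I(-107) = ((6591 - 917)/(11895 + 2356) - 8340) + (57 - 27/(-107)) = (5674/14251 - 8340) + (57 - 27*(-1/107)) = (5674*(1/14251) - 8340) + (57 + 27/107) = (5674/14251 - 8340) + 6126/107 = -118847666/14251 + 6126/107 = -12629398636/1524857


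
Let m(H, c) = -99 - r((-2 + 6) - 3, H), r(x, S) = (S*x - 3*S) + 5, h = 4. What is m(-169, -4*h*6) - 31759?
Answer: -32201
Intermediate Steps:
r(x, S) = 5 - 3*S + S*x (r(x, S) = (-3*S + S*x) + 5 = 5 - 3*S + S*x)
m(H, c) = -104 + 2*H (m(H, c) = -99 - (5 - 3*H + H*((-2 + 6) - 3)) = -99 - (5 - 3*H + H*(4 - 3)) = -99 - (5 - 3*H + H*1) = -99 - (5 - 3*H + H) = -99 - (5 - 2*H) = -99 + (-5 + 2*H) = -104 + 2*H)
m(-169, -4*h*6) - 31759 = (-104 + 2*(-169)) - 31759 = (-104 - 338) - 31759 = -442 - 31759 = -32201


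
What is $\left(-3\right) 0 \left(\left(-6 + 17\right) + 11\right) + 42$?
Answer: $42$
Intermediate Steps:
$\left(-3\right) 0 \left(\left(-6 + 17\right) + 11\right) + 42 = 0 \left(11 + 11\right) + 42 = 0 \cdot 22 + 42 = 0 + 42 = 42$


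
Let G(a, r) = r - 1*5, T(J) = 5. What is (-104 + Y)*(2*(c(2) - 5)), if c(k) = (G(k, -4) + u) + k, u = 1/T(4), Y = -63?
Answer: 19706/5 ≈ 3941.2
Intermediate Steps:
G(a, r) = -5 + r (G(a, r) = r - 5 = -5 + r)
u = ⅕ (u = 1/5 = ⅕ ≈ 0.20000)
c(k) = -44/5 + k (c(k) = ((-5 - 4) + ⅕) + k = (-9 + ⅕) + k = -44/5 + k)
(-104 + Y)*(2*(c(2) - 5)) = (-104 - 63)*(2*((-44/5 + 2) - 5)) = -334*(-34/5 - 5) = -334*(-59)/5 = -167*(-118/5) = 19706/5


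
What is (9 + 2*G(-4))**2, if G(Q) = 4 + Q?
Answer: 81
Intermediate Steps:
(9 + 2*G(-4))**2 = (9 + 2*(4 - 4))**2 = (9 + 2*0)**2 = (9 + 0)**2 = 9**2 = 81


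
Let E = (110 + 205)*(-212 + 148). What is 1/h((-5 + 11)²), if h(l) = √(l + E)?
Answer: -I*√559/3354 ≈ -0.0070492*I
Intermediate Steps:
E = -20160 (E = 315*(-64) = -20160)
h(l) = √(-20160 + l) (h(l) = √(l - 20160) = √(-20160 + l))
1/h((-5 + 11)²) = 1/(√(-20160 + (-5 + 11)²)) = 1/(√(-20160 + 6²)) = 1/(√(-20160 + 36)) = 1/(√(-20124)) = 1/(6*I*√559) = -I*√559/3354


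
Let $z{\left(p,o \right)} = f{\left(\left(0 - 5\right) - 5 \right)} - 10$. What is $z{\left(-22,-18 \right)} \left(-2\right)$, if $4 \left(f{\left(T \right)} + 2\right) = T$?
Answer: $29$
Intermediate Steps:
$f{\left(T \right)} = -2 + \frac{T}{4}$
$z{\left(p,o \right)} = - \frac{29}{2}$ ($z{\left(p,o \right)} = \left(-2 + \frac{\left(0 - 5\right) - 5}{4}\right) - 10 = \left(-2 + \frac{-5 - 5}{4}\right) - 10 = \left(-2 + \frac{1}{4} \left(-10\right)\right) - 10 = \left(-2 - \frac{5}{2}\right) - 10 = - \frac{9}{2} - 10 = - \frac{29}{2}$)
$z{\left(-22,-18 \right)} \left(-2\right) = \left(- \frac{29}{2}\right) \left(-2\right) = 29$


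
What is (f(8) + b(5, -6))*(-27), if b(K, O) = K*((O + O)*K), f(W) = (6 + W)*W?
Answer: 5076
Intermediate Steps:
f(W) = W*(6 + W)
b(K, O) = 2*O*K² (b(K, O) = K*((2*O)*K) = K*(2*K*O) = 2*O*K²)
(f(8) + b(5, -6))*(-27) = (8*(6 + 8) + 2*(-6)*5²)*(-27) = (8*14 + 2*(-6)*25)*(-27) = (112 - 300)*(-27) = -188*(-27) = 5076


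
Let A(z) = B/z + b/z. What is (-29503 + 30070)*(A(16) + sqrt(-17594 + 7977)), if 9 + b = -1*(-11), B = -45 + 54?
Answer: 6237/16 + 567*I*sqrt(9617) ≈ 389.81 + 55604.0*I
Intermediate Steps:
B = 9
b = 2 (b = -9 - 1*(-11) = -9 + 11 = 2)
A(z) = 11/z (A(z) = 9/z + 2/z = 11/z)
(-29503 + 30070)*(A(16) + sqrt(-17594 + 7977)) = (-29503 + 30070)*(11/16 + sqrt(-17594 + 7977)) = 567*(11*(1/16) + sqrt(-9617)) = 567*(11/16 + I*sqrt(9617)) = 6237/16 + 567*I*sqrt(9617)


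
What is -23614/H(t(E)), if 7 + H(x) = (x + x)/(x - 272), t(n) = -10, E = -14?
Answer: 3329574/977 ≈ 3408.0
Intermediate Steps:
H(x) = -7 + 2*x/(-272 + x) (H(x) = -7 + (x + x)/(x - 272) = -7 + (2*x)/(-272 + x) = -7 + 2*x/(-272 + x))
-23614/H(t(E)) = -23614*(-272 - 10)/(1904 - 5*(-10)) = -23614*(-282/(1904 + 50)) = -23614/((-1/282*1954)) = -23614/(-977/141) = -23614*(-141/977) = 3329574/977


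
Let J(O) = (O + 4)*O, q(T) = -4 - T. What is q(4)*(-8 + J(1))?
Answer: 24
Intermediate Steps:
J(O) = O*(4 + O) (J(O) = (4 + O)*O = O*(4 + O))
q(4)*(-8 + J(1)) = (-4 - 1*4)*(-8 + 1*(4 + 1)) = (-4 - 4)*(-8 + 1*5) = -8*(-8 + 5) = -8*(-3) = 24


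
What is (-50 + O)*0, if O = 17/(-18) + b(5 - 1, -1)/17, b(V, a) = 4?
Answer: 0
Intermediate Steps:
O = -217/306 (O = 17/(-18) + 4/17 = 17*(-1/18) + 4*(1/17) = -17/18 + 4/17 = -217/306 ≈ -0.70915)
(-50 + O)*0 = (-50 - 217/306)*0 = -15517/306*0 = 0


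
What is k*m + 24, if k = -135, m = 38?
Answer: -5106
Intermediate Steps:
k*m + 24 = -135*38 + 24 = -5130 + 24 = -5106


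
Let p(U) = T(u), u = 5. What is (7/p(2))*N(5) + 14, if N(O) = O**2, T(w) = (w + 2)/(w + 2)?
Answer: 189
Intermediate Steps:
T(w) = 1 (T(w) = (2 + w)/(2 + w) = 1)
p(U) = 1
(7/p(2))*N(5) + 14 = (7/1)*5**2 + 14 = (7*1)*25 + 14 = 7*25 + 14 = 175 + 14 = 189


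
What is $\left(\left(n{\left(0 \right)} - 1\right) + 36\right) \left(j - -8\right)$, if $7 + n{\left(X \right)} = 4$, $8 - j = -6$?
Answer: $704$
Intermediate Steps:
$j = 14$ ($j = 8 - -6 = 8 + 6 = 14$)
$n{\left(X \right)} = -3$ ($n{\left(X \right)} = -7 + 4 = -3$)
$\left(\left(n{\left(0 \right)} - 1\right) + 36\right) \left(j - -8\right) = \left(\left(-3 - 1\right) + 36\right) \left(14 - -8\right) = \left(-4 + 36\right) \left(14 + 8\right) = 32 \cdot 22 = 704$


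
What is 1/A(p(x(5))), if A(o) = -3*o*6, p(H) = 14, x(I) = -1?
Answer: -1/252 ≈ -0.0039683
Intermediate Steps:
A(o) = -18*o
1/A(p(x(5))) = 1/(-18*14) = 1/(-252) = -1/252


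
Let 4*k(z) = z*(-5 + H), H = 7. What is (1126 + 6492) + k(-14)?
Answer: 7611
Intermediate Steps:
k(z) = z/2 (k(z) = (z*(-5 + 7))/4 = (z*2)/4 = (2*z)/4 = z/2)
(1126 + 6492) + k(-14) = (1126 + 6492) + (½)*(-14) = 7618 - 7 = 7611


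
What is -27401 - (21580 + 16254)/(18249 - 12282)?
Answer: -163539601/5967 ≈ -27407.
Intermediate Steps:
-27401 - (21580 + 16254)/(18249 - 12282) = -27401 - 37834/5967 = -163539601/5967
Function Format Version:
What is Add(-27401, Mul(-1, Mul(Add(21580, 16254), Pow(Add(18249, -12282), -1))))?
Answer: Rational(-163539601, 5967) ≈ -27407.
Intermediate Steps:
Add(-27401, Mul(-1, Mul(Add(21580, 16254), Pow(Add(18249, -12282), -1)))) = Add(-27401, Mul(-1, Mul(37834, Pow(5967, -1)))) = Add(-27401, Mul(-1, Mul(37834, Rational(1, 5967)))) = Add(-27401, Mul(-1, Rational(37834, 5967))) = Add(-27401, Rational(-37834, 5967)) = Rational(-163539601, 5967)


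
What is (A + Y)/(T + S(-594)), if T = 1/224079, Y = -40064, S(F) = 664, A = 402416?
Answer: 81195473808/148788457 ≈ 545.71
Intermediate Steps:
T = 1/224079 ≈ 4.4627e-6
(A + Y)/(T + S(-594)) = (402416 - 40064)/(1/224079 + 664) = 362352/(148788457/224079) = 362352*(224079/148788457) = 81195473808/148788457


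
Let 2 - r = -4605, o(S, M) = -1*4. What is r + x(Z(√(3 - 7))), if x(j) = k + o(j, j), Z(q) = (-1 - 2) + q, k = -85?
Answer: 4518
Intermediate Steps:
o(S, M) = -4
Z(q) = -3 + q
x(j) = -89 (x(j) = -85 - 4 = -89)
r = 4607 (r = 2 - 1*(-4605) = 2 + 4605 = 4607)
r + x(Z(√(3 - 7))) = 4607 - 89 = 4518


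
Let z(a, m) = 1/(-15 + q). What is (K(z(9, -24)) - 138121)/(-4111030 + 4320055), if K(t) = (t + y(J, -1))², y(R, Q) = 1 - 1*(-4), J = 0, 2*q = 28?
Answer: -3069/4645 ≈ -0.66071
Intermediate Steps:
q = 14 (q = (½)*28 = 14)
z(a, m) = -1 (z(a, m) = 1/(-15 + 14) = 1/(-1) = -1)
y(R, Q) = 5 (y(R, Q) = 1 + 4 = 5)
K(t) = (5 + t)² (K(t) = (t + 5)² = (5 + t)²)
(K(z(9, -24)) - 138121)/(-4111030 + 4320055) = ((5 - 1)² - 138121)/(-4111030 + 4320055) = (4² - 138121)/209025 = (16 - 138121)*(1/209025) = -138105*1/209025 = -3069/4645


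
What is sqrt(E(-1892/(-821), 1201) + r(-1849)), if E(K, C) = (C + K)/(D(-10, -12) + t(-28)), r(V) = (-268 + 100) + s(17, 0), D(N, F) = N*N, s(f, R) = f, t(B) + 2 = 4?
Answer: I*sqrt(976191296718)/83742 ≈ 11.798*I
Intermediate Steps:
t(B) = 2 (t(B) = -2 + 4 = 2)
D(N, F) = N**2
r(V) = -151 (r(V) = (-268 + 100) + 17 = -168 + 17 = -151)
E(K, C) = C/102 + K/102 (E(K, C) = (C + K)/((-10)**2 + 2) = (C + K)/(100 + 2) = (C + K)/102 = (C + K)*(1/102) = C/102 + K/102)
sqrt(E(-1892/(-821), 1201) + r(-1849)) = sqrt(((1/102)*1201 + (-1892/(-821))/102) - 151) = sqrt((1201/102 + (-1892*(-1/821))/102) - 151) = sqrt((1201/102 + (1/102)*(1892/821)) - 151) = sqrt((1201/102 + 946/41871) - 151) = sqrt(987913/83742 - 151) = sqrt(-11657129/83742) = I*sqrt(976191296718)/83742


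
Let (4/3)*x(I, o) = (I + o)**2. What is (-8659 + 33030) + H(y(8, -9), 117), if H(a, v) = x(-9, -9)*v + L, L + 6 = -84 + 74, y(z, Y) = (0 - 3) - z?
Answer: 52786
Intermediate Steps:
x(I, o) = 3*(I + o)**2/4
y(z, Y) = -3 - z
L = -16 (L = -6 + (-84 + 74) = -6 - 10 = -16)
H(a, v) = -16 + 243*v (H(a, v) = (3*(-9 - 9)**2/4)*v - 16 = ((3/4)*(-18)**2)*v - 16 = ((3/4)*324)*v - 16 = 243*v - 16 = -16 + 243*v)
(-8659 + 33030) + H(y(8, -9), 117) = (-8659 + 33030) + (-16 + 243*117) = 24371 + (-16 + 28431) = 24371 + 28415 = 52786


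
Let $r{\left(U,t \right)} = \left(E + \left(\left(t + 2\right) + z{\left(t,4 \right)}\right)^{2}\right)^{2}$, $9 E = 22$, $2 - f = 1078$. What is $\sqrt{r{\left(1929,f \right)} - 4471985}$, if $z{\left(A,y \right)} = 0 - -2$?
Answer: $\frac{\sqrt{106970625980899}}{9} \approx 1.1492 \cdot 10^{6}$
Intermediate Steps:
$f = -1076$ ($f = 2 - 1078 = -1076$)
$z{\left(A,y \right)} = 2$ ($z{\left(A,y \right)} = 0 + 2 = 2$)
$E = \frac{22}{9}$ ($E = \frac{1}{9} \cdot 22 = \frac{22}{9} \approx 2.4444$)
$r{\left(U,t \right)} = \left(\frac{22}{9} + \left(4 + t\right)^{2}\right)^{2}$ ($r{\left(U,t \right)} = \left(\frac{22}{9} + \left(\left(t + 2\right) + 2\right)^{2}\right)^{2} = \left(\frac{22}{9} + \left(\left(2 + t\right) + 2\right)^{2}\right)^{2} = \left(\frac{22}{9} + \left(4 + t\right)^{2}\right)^{2}$)
$\sqrt{r{\left(1929,f \right)} - 4471985} = \sqrt{\frac{\left(22 + 9 \left(4 - 1076\right)^{2}\right)^{2}}{81} - 4471985} = \sqrt{\frac{\left(22 + 9 \left(-1072\right)^{2}\right)^{2}}{81} - 4471985} = \sqrt{\frac{\left(22 + 9 \cdot 1149184\right)^{2}}{81} - 4471985} = \sqrt{\frac{\left(22 + 10342656\right)^{2}}{81} - 4471985} = \sqrt{\frac{10342678^{2}}{81} - 4471985} = \sqrt{\frac{1}{81} \cdot 106970988211684 - 4471985} = \sqrt{\frac{106970988211684}{81} - 4471985} = \sqrt{\frac{106970625980899}{81}} = \frac{\sqrt{106970625980899}}{9}$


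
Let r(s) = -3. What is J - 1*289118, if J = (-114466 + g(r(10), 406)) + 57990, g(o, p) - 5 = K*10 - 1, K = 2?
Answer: -345570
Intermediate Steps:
g(o, p) = 24 (g(o, p) = 5 + (2*10 - 1) = 5 + (20 - 1) = 5 + 19 = 24)
J = -56452 (J = (-114466 + 24) + 57990 = -114442 + 57990 = -56452)
J - 1*289118 = -56452 - 1*289118 = -56452 - 289118 = -345570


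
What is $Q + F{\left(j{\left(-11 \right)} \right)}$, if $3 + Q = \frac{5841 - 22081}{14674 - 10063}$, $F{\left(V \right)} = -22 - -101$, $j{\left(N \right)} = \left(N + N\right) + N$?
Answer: $\frac{11524}{159} \approx 72.478$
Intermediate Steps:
$j{\left(N \right)} = 3 N$ ($j{\left(N \right)} = 2 N + N = 3 N$)
$F{\left(V \right)} = 79$ ($F{\left(V \right)} = -22 + 101 = 79$)
$Q = - \frac{1037}{159}$ ($Q = -3 + \frac{5841 - 22081}{14674 - 10063} = -3 - \frac{16240}{4611} = -3 - \frac{560}{159} = - \frac{1037}{159} \approx -6.522$)
$Q + F{\left(j{\left(-11 \right)} \right)} = - \frac{1037}{159} + 79 = \frac{11524}{159}$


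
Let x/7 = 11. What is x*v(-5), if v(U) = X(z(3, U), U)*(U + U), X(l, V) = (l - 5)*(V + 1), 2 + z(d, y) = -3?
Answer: -30800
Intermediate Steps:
z(d, y) = -5 (z(d, y) = -2 - 3 = -5)
X(l, V) = (1 + V)*(-5 + l) (X(l, V) = (-5 + l)*(1 + V) = (1 + V)*(-5 + l))
x = 77 (x = 7*11 = 77)
v(U) = 2*U*(-10 - 10*U) (v(U) = (-5 - 5 - 5*U + U*(-5))*(U + U) = (-5 - 5 - 5*U - 5*U)*(2*U) = (-10 - 10*U)*(2*U) = 2*U*(-10 - 10*U))
x*v(-5) = 77*(-20*(-5)*(1 - 5)) = 77*(-20*(-5)*(-4)) = 77*(-400) = -30800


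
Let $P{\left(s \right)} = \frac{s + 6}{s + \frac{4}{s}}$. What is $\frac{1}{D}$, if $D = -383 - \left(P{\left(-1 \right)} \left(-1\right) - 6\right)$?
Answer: $- \frac{1}{378} \approx -0.0026455$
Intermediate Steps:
$P{\left(s \right)} = \frac{6 + s}{s + \frac{4}{s}}$
$D = -378$ ($D = -383 - \left(- \frac{6 - 1}{4 + \left(-1\right)^{2}} \left(-1\right) - 6\right) = -383 - \left(\left(-1\right) \frac{1}{4 + 1} \cdot 5 \left(-1\right) - 6\right) = -383 - \left(\left(-1\right) \frac{1}{5} \cdot 5 \left(-1\right) - 6\right) = -383 - \left(\left(-1\right) \left(-1\right) - 6\right) = -383 - \left(1 - 6\right) = -383 - -5 = -383 + 5 = -378$)
$\frac{1}{D} = \frac{1}{-378} = - \frac{1}{378}$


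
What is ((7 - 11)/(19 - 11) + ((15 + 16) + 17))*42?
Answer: 1995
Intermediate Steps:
((7 - 11)/(19 - 11) + ((15 + 16) + 17))*42 = (-4/8 + (31 + 17))*42 = (-4*⅛ + 48)*42 = (-½ + 48)*42 = (95/2)*42 = 1995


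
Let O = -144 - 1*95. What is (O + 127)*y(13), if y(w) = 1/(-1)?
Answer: 112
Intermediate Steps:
O = -239 (O = -144 - 95 = -239)
y(w) = -1
(O + 127)*y(13) = (-239 + 127)*(-1) = -112*(-1) = 112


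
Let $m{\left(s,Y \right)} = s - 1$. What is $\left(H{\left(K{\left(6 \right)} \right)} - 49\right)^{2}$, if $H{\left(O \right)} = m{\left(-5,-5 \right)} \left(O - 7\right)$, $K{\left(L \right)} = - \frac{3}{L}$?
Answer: $16$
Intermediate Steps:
$m{\left(s,Y \right)} = -1 + s$
$H{\left(O \right)} = 42 - 6 O$ ($H{\left(O \right)} = \left(-1 - 5\right) \left(O - 7\right) = - 6 \left(-7 + O\right) = 42 - 6 O$)
$\left(H{\left(K{\left(6 \right)} \right)} - 49\right)^{2} = \left(\left(42 - 6 \left(- \frac{3}{6}\right)\right) - 49\right)^{2} = \left(\left(42 - 6 \left(\left(-3\right) \frac{1}{6}\right)\right) - 49\right)^{2} = \left(\left(42 - -3\right) - 49\right)^{2} = \left(\left(42 + 3\right) - 49\right)^{2} = \left(45 - 49\right)^{2} = \left(-4\right)^{2} = 16$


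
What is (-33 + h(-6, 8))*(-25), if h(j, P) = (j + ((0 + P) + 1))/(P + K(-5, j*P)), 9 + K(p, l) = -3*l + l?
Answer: 15660/19 ≈ 824.21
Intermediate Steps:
K(p, l) = -9 - 2*l (K(p, l) = -9 + (-3*l + l) = -9 - 2*l)
h(j, P) = (1 + P + j)/(-9 + P - 2*P*j) (h(j, P) = (j + ((0 + P) + 1))/(P + (-9 - 2*j*P)) = (j + (P + 1))/(P + (-9 - 2*P*j)) = (j + (1 + P))/(P + (-9 - 2*P*j)) = (1 + P + j)/(-9 + P - 2*P*j))
(-33 + h(-6, 8))*(-25) = (-33 + (-1 - 1*8 - 1*(-6))/(9 - 1*8 + 2*8*(-6)))*(-25) = (-33 + (-1 - 8 + 6)/(9 - 8 - 96))*(-25) = (-33 - 3/(-95))*(-25) = (-33 - 1/95*(-3))*(-25) = (-33 + 3/95)*(-25) = -3132/95*(-25) = 15660/19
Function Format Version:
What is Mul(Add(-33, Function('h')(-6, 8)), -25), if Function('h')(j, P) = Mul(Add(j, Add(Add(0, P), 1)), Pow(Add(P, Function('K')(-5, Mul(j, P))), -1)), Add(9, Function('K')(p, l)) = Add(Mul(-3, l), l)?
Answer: Rational(15660, 19) ≈ 824.21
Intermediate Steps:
Function('K')(p, l) = Add(-9, Mul(-2, l)) (Function('K')(p, l) = Add(-9, Add(Mul(-3, l), l)) = Add(-9, Mul(-2, l)))
Function('h')(j, P) = Mul(Pow(Add(-9, P, Mul(-2, P, j)), -1), Add(1, P, j)) (Function('h')(j, P) = Mul(Add(j, Add(Add(0, P), 1)), Pow(Add(P, Add(-9, Mul(-2, Mul(j, P)))), -1)) = Mul(Add(j, Add(P, 1)), Pow(Add(P, Add(-9, Mul(-2, Mul(P, j)))), -1)) = Mul(Add(j, Add(1, P)), Pow(Add(P, Add(-9, Mul(-2, P, j))), -1)) = Mul(Add(1, P, j), Pow(Add(-9, P, Mul(-2, P, j)), -1)) = Mul(Pow(Add(-9, P, Mul(-2, P, j)), -1), Add(1, P, j)))
Mul(Add(-33, Function('h')(-6, 8)), -25) = Mul(Add(-33, Mul(Pow(Add(9, Mul(-1, 8), Mul(2, 8, -6)), -1), Add(-1, Mul(-1, 8), Mul(-1, -6)))), -25) = Mul(Add(-33, Mul(Pow(Add(9, -8, -96), -1), Add(-1, -8, 6))), -25) = Mul(Add(-33, Mul(Pow(-95, -1), -3)), -25) = Mul(Add(-33, Mul(Rational(-1, 95), -3)), -25) = Mul(Add(-33, Rational(3, 95)), -25) = Mul(Rational(-3132, 95), -25) = Rational(15660, 19)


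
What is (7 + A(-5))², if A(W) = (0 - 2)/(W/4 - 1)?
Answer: 5041/81 ≈ 62.235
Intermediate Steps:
A(W) = -2/(-1 + W/4) (A(W) = -2/(W*(¼) - 1) = -2/(W/4 - 1) = -2/(-1 + W/4))
(7 + A(-5))² = (7 - 8/(-4 - 5))² = (7 - 8/(-9))² = (7 - 8*(-⅑))² = (7 + 8/9)² = (71/9)² = 5041/81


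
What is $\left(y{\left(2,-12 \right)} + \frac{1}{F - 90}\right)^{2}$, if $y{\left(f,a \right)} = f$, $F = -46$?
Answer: $\frac{73441}{18496} \approx 3.9706$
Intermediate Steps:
$\left(y{\left(2,-12 \right)} + \frac{1}{F - 90}\right)^{2} = \left(2 + \frac{1}{-46 - 90}\right)^{2} = \left(2 + \frac{1}{-136}\right)^{2} = \left(2 - \frac{1}{136}\right)^{2} = \left(\frac{271}{136}\right)^{2} = \frac{73441}{18496}$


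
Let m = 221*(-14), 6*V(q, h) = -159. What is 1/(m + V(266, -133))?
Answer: -2/6241 ≈ -0.00032046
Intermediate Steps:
V(q, h) = -53/2 (V(q, h) = (⅙)*(-159) = -53/2)
m = -3094
1/(m + V(266, -133)) = 1/(-3094 - 53/2) = 1/(-6241/2) = -2/6241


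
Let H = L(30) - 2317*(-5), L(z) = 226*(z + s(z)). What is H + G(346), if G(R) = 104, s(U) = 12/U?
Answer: 92797/5 ≈ 18559.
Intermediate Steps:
L(z) = 226*z + 2712/z (L(z) = 226*(z + 12/z) = 226*z + 2712/z)
H = 92277/5 (H = (226*30 + 2712/30) - 2317*(-5) = (6780 + 2712*(1/30)) - 1*(-11585) = (6780 + 452/5) + 11585 = 34352/5 + 11585 = 92277/5 ≈ 18455.)
H + G(346) = 92277/5 + 104 = 92797/5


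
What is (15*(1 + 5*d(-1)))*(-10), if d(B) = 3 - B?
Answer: -3150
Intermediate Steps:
(15*(1 + 5*d(-1)))*(-10) = (15*(1 + 5*(3 - 1*(-1))))*(-10) = (15*(1 + 5*(3 + 1)))*(-10) = (15*(1 + 5*4))*(-10) = (15*(1 + 20))*(-10) = (15*21)*(-10) = 315*(-10) = -3150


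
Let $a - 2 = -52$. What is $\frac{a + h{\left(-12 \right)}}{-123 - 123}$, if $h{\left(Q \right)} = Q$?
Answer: $\frac{31}{123} \approx 0.25203$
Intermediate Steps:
$a = -50$ ($a = 2 - 52 = -50$)
$\frac{a + h{\left(-12 \right)}}{-123 - 123} = \frac{-50 - 12}{-123 - 123} = - \frac{62}{-246} = \left(-62\right) \left(- \frac{1}{246}\right) = \frac{31}{123}$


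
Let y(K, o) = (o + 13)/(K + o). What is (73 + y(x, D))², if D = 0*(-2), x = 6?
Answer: 203401/36 ≈ 5650.0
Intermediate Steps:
D = 0
y(K, o) = (13 + o)/(K + o)
(73 + y(x, D))² = (73 + (13 + 0)/(6 + 0))² = (73 + 13/6)² = (451/6)² = 203401/36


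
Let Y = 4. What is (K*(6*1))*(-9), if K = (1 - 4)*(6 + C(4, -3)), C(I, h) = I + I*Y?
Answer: 4212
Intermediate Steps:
C(I, h) = 5*I (C(I, h) = I + I*4 = I + 4*I = 5*I)
K = -78 (K = (1 - 4)*(6 + 5*4) = -3*(6 + 20) = -3*26 = -78)
(K*(6*1))*(-9) = -468*(-9) = 4212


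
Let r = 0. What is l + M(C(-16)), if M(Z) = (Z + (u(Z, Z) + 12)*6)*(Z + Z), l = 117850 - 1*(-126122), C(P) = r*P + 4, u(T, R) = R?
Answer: 244772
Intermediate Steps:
C(P) = 4 (C(P) = 0*P + 4 = 0 + 4 = 4)
l = 243972 (l = 117850 + 126122 = 243972)
M(Z) = 2*Z*(72 + 7*Z) (M(Z) = (Z + (Z + 12)*6)*(Z + Z) = (Z + (12 + Z)*6)*(2*Z) = (Z + (72 + 6*Z))*(2*Z) = (72 + 7*Z)*(2*Z) = 2*Z*(72 + 7*Z))
l + M(C(-16)) = 243972 + 2*4*(72 + 7*4) = 243972 + 2*4*(72 + 28) = 243972 + 2*4*100 = 243972 + 800 = 244772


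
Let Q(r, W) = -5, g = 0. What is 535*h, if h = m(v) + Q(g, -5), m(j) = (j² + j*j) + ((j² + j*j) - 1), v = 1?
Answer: -1070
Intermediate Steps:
m(j) = -1 + 4*j² (m(j) = (j² + j²) + ((j² + j²) - 1) = 2*j² + (2*j² - 1) = 2*j² + (-1 + 2*j²) = -1 + 4*j²)
h = -2 (h = (-1 + 4*1²) - 5 = (-1 + 4*1) - 5 = (-1 + 4) - 5 = 3 - 5 = -2)
535*h = 535*(-2) = -1070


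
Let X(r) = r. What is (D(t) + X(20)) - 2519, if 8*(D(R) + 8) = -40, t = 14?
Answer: -2512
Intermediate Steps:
D(R) = -13 (D(R) = -8 + (⅛)*(-40) = -8 - 5 = -13)
(D(t) + X(20)) - 2519 = (-13 + 20) - 2519 = 7 - 2519 = -2512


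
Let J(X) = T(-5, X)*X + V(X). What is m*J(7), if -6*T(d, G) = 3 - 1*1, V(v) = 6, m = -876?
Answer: -3212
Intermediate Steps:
T(d, G) = -⅓ (T(d, G) = -(3 - 1*1)/6 = -(3 - 1)/6 = -⅙*2 = -⅓)
J(X) = 6 - X/3 (J(X) = -X/3 + 6 = 6 - X/3)
m*J(7) = -876*(6 - ⅓*7) = -876*(6 - 7/3) = -876*11/3 = -3212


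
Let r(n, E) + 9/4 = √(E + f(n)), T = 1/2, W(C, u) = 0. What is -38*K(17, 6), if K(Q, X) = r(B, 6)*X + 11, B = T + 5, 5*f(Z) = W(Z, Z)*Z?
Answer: 95 - 228*√6 ≈ -463.48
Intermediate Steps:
T = ½ ≈ 0.50000
f(Z) = 0 (f(Z) = (0*Z)/5 = (⅕)*0 = 0)
B = 11/2 (B = ½ + 5 = 11/2 ≈ 5.5000)
r(n, E) = -9/4 + √E (r(n, E) = -9/4 + √(E + 0) = -9/4 + √E)
K(Q, X) = 11 + X*(-9/4 + √6) (K(Q, X) = (-9/4 + √6)*X + 11 = X*(-9/4 + √6) + 11 = 11 + X*(-9/4 + √6))
-38*K(17, 6) = -38*(11 - ¼*6*(9 - 4*√6)) = -38*(11 + (-27/2 + 6*√6)) = -38*(-5/2 + 6*√6) = 95 - 228*√6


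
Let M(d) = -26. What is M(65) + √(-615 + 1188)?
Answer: -26 + √573 ≈ -2.0626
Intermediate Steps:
M(65) + √(-615 + 1188) = -26 + √(-615 + 1188) = -26 + √573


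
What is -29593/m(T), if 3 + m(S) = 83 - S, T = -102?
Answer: -29593/182 ≈ -162.60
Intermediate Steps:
m(S) = 80 - S (m(S) = -3 + (83 - S) = 80 - S)
-29593/m(T) = -29593/(80 - 1*(-102)) = -29593/(80 + 102) = -29593/182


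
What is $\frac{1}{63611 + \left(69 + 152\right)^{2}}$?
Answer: $\frac{1}{112452} \approx 8.8927 \cdot 10^{-6}$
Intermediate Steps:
$\frac{1}{63611 + \left(69 + 152\right)^{2}} = \frac{1}{63611 + 221^{2}} = \frac{1}{63611 + 48841} = \frac{1}{112452}$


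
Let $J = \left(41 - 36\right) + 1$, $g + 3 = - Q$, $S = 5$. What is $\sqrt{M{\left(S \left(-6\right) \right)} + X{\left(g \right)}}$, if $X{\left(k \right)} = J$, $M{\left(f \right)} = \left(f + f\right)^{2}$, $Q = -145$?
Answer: $\sqrt{3606} \approx 60.05$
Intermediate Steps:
$M{\left(f \right)} = 4 f^{2}$ ($M{\left(f \right)} = \left(2 f\right)^{2} = 4 f^{2}$)
$g = 142$ ($g = -3 - -145 = -3 + 145 = 142$)
$J = 6$ ($J = 5 + 1 = 6$)
$X{\left(k \right)} = 6$
$\sqrt{M{\left(S \left(-6\right) \right)} + X{\left(g \right)}} = \sqrt{4 \left(5 \left(-6\right)\right)^{2} + 6} = \sqrt{4 \left(-30\right)^{2} + 6} = \sqrt{4 \cdot 900 + 6} = \sqrt{3600 + 6} = \sqrt{3606}$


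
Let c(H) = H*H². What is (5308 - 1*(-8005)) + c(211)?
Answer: 9407244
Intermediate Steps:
c(H) = H³
(5308 - 1*(-8005)) + c(211) = (5308 - 1*(-8005)) + 211³ = (5308 + 8005) + 9393931 = 13313 + 9393931 = 9407244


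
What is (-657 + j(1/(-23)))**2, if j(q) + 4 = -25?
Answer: 470596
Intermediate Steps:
j(q) = -29 (j(q) = -4 - 25 = -29)
(-657 + j(1/(-23)))**2 = (-657 - 29)**2 = (-686)**2 = 470596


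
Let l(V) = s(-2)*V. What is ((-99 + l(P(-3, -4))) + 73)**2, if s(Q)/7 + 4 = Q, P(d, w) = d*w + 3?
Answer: 430336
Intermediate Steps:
P(d, w) = 3 + d*w
s(Q) = -28 + 7*Q
l(V) = -42*V (l(V) = (-28 + 7*(-2))*V = (-28 - 14)*V = -42*V)
((-99 + l(P(-3, -4))) + 73)**2 = ((-99 - 42*(3 - 3*(-4))) + 73)**2 = ((-99 - 42*(3 + 12)) + 73)**2 = ((-99 - 42*15) + 73)**2 = ((-99 - 630) + 73)**2 = (-729 + 73)**2 = (-656)**2 = 430336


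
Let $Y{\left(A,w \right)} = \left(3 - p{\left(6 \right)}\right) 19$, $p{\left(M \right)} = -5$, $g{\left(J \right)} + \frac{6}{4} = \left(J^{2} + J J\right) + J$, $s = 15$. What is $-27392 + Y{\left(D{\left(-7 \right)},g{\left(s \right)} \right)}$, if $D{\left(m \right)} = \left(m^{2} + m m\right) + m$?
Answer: $-27240$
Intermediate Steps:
$D{\left(m \right)} = m + 2 m^{2}$ ($D{\left(m \right)} = \left(m^{2} + m^{2}\right) + m = 2 m^{2} + m = m + 2 m^{2}$)
$g{\left(J \right)} = - \frac{3}{2} + J + 2 J^{2}$ ($g{\left(J \right)} = - \frac{3}{2} + \left(\left(J^{2} + J J\right) + J\right) = - \frac{3}{2} + \left(\left(J^{2} + J^{2}\right) + J\right) = - \frac{3}{2} + \left(2 J^{2} + J\right) = - \frac{3}{2} + \left(J + 2 J^{2}\right) = - \frac{3}{2} + J + 2 J^{2}$)
$Y{\left(A,w \right)} = 152$ ($Y{\left(A,w \right)} = \left(3 - -5\right) 19 = \left(3 + 5\right) 19 = 8 \cdot 19 = 152$)
$-27392 + Y{\left(D{\left(-7 \right)},g{\left(s \right)} \right)} = -27392 + 152 = -27240$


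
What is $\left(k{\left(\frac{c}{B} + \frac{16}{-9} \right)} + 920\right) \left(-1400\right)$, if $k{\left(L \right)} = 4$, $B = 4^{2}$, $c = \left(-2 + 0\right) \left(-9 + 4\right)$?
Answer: $-1293600$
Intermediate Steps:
$c = 10$ ($c = \left(-2\right) \left(-5\right) = 10$)
$B = 16$
$\left(k{\left(\frac{c}{B} + \frac{16}{-9} \right)} + 920\right) \left(-1400\right) = \left(4 + 920\right) \left(-1400\right) = 924 \left(-1400\right) = -1293600$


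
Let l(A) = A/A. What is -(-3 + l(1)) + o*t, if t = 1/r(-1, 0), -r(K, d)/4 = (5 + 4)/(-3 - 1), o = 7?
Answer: 25/9 ≈ 2.7778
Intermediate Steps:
l(A) = 1
r(K, d) = 9 (r(K, d) = -4*(5 + 4)/(-3 - 1) = -36/(-4) = -36*(-1)/4 = -4*(-9/4) = 9)
t = 1/9 ≈ 0.11111
-(-3 + l(1)) + o*t = -(-3 + 1) + 7*(1/9) = -1*(-2) + 7/9 = 2 + 7/9 = 25/9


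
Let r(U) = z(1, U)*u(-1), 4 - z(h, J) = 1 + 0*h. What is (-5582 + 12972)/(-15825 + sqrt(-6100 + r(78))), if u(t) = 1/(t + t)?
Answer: -233893500/500873453 - 7390*I*sqrt(24406)/500873453 ≈ -0.46697 - 0.002305*I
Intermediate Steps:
z(h, J) = 3 (z(h, J) = 4 - (1 + 0*h) = 4 - (1 + 0) = 4 - 1*1 = 4 - 1 = 3)
u(t) = 1/(2*t)
r(U) = -3/2 (r(U) = 3*((1/2)/(-1)) = 3*((1/2)*(-1)) = 3*(-1/2) = -3/2)
(-5582 + 12972)/(-15825 + sqrt(-6100 + r(78))) = (-5582 + 12972)/(-15825 + sqrt(-6100 - 3/2)) = 7390/(-15825 + sqrt(-12203/2)) = 7390/(-15825 + I*sqrt(24406)/2)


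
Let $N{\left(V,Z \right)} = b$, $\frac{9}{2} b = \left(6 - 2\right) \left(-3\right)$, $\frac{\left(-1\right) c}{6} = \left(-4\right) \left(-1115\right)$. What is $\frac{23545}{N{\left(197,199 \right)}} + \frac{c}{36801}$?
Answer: $- \frac{866550905}{98136} \approx -8830.1$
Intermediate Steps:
$c = -26760$ ($c = - 6 \left(\left(-4\right) \left(-1115\right)\right) = \left(-6\right) 4460 = -26760$)
$b = - \frac{8}{3}$ ($b = \frac{2 \left(6 - 2\right) \left(-3\right)}{9} = \frac{2 \cdot 4 \left(-3\right)}{9} = \frac{2}{9} \left(-12\right) = - \frac{8}{3} \approx -2.6667$)
$N{\left(V,Z \right)} = - \frac{8}{3}$
$\frac{23545}{N{\left(197,199 \right)}} + \frac{c}{36801} = \frac{23545}{- \frac{8}{3}} - \frac{26760}{36801} = 23545 \left(- \frac{3}{8}\right) - \frac{8920}{12267} = - \frac{70635}{8} - \frac{8920}{12267} = - \frac{866550905}{98136}$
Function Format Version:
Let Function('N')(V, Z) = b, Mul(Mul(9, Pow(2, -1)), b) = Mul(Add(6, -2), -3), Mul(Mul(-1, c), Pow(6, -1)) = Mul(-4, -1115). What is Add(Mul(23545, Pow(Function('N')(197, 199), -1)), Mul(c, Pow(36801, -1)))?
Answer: Rational(-866550905, 98136) ≈ -8830.1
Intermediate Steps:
c = -26760 (c = Mul(-6, Mul(-4, -1115)) = Mul(-6, 4460) = -26760)
b = Rational(-8, 3) (b = Mul(Rational(2, 9), Mul(Add(6, -2), -3)) = Mul(Rational(2, 9), Mul(4, -3)) = Mul(Rational(2, 9), -12) = Rational(-8, 3) ≈ -2.6667)
Function('N')(V, Z) = Rational(-8, 3)
Add(Mul(23545, Pow(Function('N')(197, 199), -1)), Mul(c, Pow(36801, -1))) = Add(Mul(23545, Pow(Rational(-8, 3), -1)), Mul(-26760, Pow(36801, -1))) = Add(Mul(23545, Rational(-3, 8)), Mul(-26760, Rational(1, 36801))) = Add(Rational(-70635, 8), Rational(-8920, 12267)) = Rational(-866550905, 98136)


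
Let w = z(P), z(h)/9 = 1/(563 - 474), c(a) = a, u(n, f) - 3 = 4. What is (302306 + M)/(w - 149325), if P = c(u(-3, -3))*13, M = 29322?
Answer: -7378723/3322479 ≈ -2.2208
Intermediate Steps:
u(n, f) = 7 (u(n, f) = 3 + 4 = 7)
P = 91 (P = 7*13 = 91)
z(h) = 9/89 (z(h) = 9/(563 - 474) = 9/89)
w = 9/89 ≈ 0.10112
(302306 + M)/(w - 149325) = (302306 + 29322)/(9/89 - 149325) = 331628/(-13289916/89) = 331628*(-89/13289916) = -7378723/3322479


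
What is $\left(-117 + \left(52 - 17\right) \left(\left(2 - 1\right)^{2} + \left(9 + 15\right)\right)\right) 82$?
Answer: $62156$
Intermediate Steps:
$\left(-117 + \left(52 - 17\right) \left(\left(2 - 1\right)^{2} + \left(9 + 15\right)\right)\right) 82 = \left(-117 + 35 \left(1^{2} + 24\right)\right) 82 = \left(-117 + 35 \left(1 + 24\right)\right) 82 = \left(-117 + 35 \cdot 25\right) 82 = \left(-117 + 875\right) 82 = 758 \cdot 82 = 62156$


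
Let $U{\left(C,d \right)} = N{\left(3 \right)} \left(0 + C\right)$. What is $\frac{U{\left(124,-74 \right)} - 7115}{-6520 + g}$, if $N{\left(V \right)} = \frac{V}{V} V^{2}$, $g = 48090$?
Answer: $- \frac{5999}{41570} \approx -0.14431$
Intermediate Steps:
$N{\left(V \right)} = V^{2}$ ($N{\left(V \right)} = 1 V^{2} = V^{2}$)
$U{\left(C,d \right)} = 9 C$ ($U{\left(C,d \right)} = 3^{2} \left(0 + C\right) = 9 C$)
$\frac{U{\left(124,-74 \right)} - 7115}{-6520 + g} = \frac{9 \cdot 124 - 7115}{-6520 + 48090} = \frac{1116 - 7115}{41570} = \left(-5999\right) \frac{1}{41570} = - \frac{5999}{41570}$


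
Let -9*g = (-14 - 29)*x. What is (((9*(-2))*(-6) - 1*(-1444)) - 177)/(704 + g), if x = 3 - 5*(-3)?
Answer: 275/158 ≈ 1.7405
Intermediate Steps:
x = 18 (x = 3 + 15 = 18)
g = 86 (g = -(-14 - 29)*18/9 = -(-43)*18/9 = -1/9*(-774) = 86)
(((9*(-2))*(-6) - 1*(-1444)) - 177)/(704 + g) = (((9*(-2))*(-6) - 1*(-1444)) - 177)/(704 + 86) = ((-18*(-6) + 1444) - 177)/790 = ((108 + 1444) - 177)*(1/790) = (1552 - 177)*(1/790) = 1375*(1/790) = 275/158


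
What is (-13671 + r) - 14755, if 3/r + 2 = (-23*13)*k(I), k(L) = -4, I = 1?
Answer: -11313547/398 ≈ -28426.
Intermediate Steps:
r = 1/398 (r = 3/(-2 - 23*13*(-4)) = 3/(-2 - 299*(-4)) = 3/(-2 + 1196) = 3/1194 = 3*(1/1194) = 1/398 ≈ 0.0025126)
(-13671 + r) - 14755 = (-13671 + 1/398) - 14755 = -5441057/398 - 14755 = -11313547/398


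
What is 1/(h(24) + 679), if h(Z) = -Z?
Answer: 1/655 ≈ 0.0015267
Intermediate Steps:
1/(h(24) + 679) = 1/(-1*24 + 679) = 1/(-24 + 679) = 1/655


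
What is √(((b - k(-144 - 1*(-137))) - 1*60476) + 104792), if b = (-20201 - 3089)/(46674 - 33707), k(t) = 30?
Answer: 2*√1861520709506/12967 ≈ 210.44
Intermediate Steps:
b = -23290/12967 ≈ -1.7961
√(((b - k(-144 - 1*(-137))) - 1*60476) + 104792) = √(((-23290/12967 - 1*30) - 1*60476) + 104792) = √(((-23290/12967 - 30) - 60476) + 104792) = √((-412300/12967 - 60476) + 104792) = √(-784604592/12967 + 104792) = √(574233272/12967) = 2*√1861520709506/12967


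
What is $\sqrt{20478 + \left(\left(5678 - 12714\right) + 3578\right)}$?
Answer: $2 \sqrt{4255} \approx 130.46$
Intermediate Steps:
$\sqrt{20478 + \left(\left(5678 - 12714\right) + 3578\right)} = \sqrt{20478 + \left(-7036 + 3578\right)} = \sqrt{20478 - 3458} = \sqrt{17020} = 2 \sqrt{4255}$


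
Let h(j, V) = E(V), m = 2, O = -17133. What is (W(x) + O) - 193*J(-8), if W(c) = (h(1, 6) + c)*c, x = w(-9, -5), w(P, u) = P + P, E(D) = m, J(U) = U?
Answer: -15301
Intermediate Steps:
E(D) = 2
h(j, V) = 2
w(P, u) = 2*P
x = -18 (x = 2*(-9) = -18)
W(c) = c*(2 + c) (W(c) = (2 + c)*c = c*(2 + c))
(W(x) + O) - 193*J(-8) = (-18*(2 - 18) - 17133) - 193*(-8) = (-18*(-16) - 17133) + 1544 = (288 - 17133) + 1544 = -16845 + 1544 = -15301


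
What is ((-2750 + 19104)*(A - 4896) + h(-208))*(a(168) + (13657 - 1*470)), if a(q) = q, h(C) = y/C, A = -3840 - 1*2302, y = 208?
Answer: -2410783874815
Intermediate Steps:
A = -6142 (A = -3840 - 2302 = -6142)
h(C) = 208/C
((-2750 + 19104)*(A - 4896) + h(-208))*(a(168) + (13657 - 1*470)) = ((-2750 + 19104)*(-6142 - 4896) + 208/(-208))*(168 + (13657 - 1*470)) = (16354*(-11038) + 208*(-1/208))*(168 + (13657 - 470)) = (-180515452 - 1)*(168 + 13187) = -180515453*13355 = -2410783874815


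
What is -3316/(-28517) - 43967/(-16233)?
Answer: 186805081/66130923 ≈ 2.8248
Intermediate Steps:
-3316/(-28517) - 43967/(-16233) = -3316*(-1/28517) - 43967*(-1/16233) = 3316/28517 + 6281/2319 = 186805081/66130923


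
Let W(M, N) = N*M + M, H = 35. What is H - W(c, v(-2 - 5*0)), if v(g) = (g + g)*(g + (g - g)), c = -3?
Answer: 62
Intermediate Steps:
v(g) = 2*g**2 (v(g) = (2*g)*(g + 0) = (2*g)*g = 2*g**2)
W(M, N) = M + M*N (W(M, N) = M*N + M = M + M*N)
H - W(c, v(-2 - 5*0)) = 35 - (-3)*(1 + 2*(-2 - 5*0)**2) = 35 - (-3)*(1 + 2*(-2 + 0)**2) = 35 - (-3)*(1 + 2*(-2)**2) = 35 - (-3)*(1 + 2*4) = 35 - (-3)*(1 + 8) = 35 - (-3)*9 = 35 - 1*(-27) = 35 + 27 = 62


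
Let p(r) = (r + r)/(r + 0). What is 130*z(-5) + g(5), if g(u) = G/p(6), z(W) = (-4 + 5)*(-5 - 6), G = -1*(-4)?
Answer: -1428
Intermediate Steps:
p(r) = 2 (p(r) = (2*r)/r = 2)
G = 4
z(W) = -11 (z(W) = 1*(-11) = -11)
g(u) = 2 (g(u) = 4/2 = 4*(½) = 2)
130*z(-5) + g(5) = 130*(-11) + 2 = -1430 + 2 = -1428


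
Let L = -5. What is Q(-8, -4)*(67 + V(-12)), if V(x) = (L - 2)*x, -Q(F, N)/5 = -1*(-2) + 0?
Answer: -1510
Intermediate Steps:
Q(F, N) = -10 (Q(F, N) = -5*(-1*(-2) + 0) = -5*(2 + 0) = -5*2 = -10)
V(x) = -7*x (V(x) = (-5 - 2)*x = -7*x)
Q(-8, -4)*(67 + V(-12)) = -10*(67 - 7*(-12)) = -10*(67 + 84) = -10*151 = -1510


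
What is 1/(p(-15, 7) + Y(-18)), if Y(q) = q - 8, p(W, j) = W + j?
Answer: -1/34 ≈ -0.029412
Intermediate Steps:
Y(q) = -8 + q
1/(p(-15, 7) + Y(-18)) = 1/((-15 + 7) + (-8 - 18)) = 1/(-8 - 26) = 1/(-34) = -1/34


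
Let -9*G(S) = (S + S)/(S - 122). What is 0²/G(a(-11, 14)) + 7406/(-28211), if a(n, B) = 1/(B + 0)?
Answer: -7406/28211 ≈ -0.26252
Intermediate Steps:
a(n, B) = 1/B
G(S) = -2*S/(9*(-122 + S)) (G(S) = -(S + S)/(9*(S - 122)) = -2*S/(9*(-122 + S)))
0²/G(a(-11, 14)) + 7406/(-28211) = 0²/((-2/(14*(-1098 + 9/14)))) + 7406/(-28211) = 0/((-2*1/14/(-1098 + 9*(1/14)))) + 7406*(-1/28211) = 0/((-2*1/14/(-1098 + 9/14))) - 7406/28211 = 0/((-2*1/14/(-15363/14))) - 7406/28211 = 0/((-2*1/14*(-14/15363))) - 7406/28211 = 0/(2/15363) - 7406/28211 = 0*(15363/2) - 7406/28211 = 0 - 7406/28211 = -7406/28211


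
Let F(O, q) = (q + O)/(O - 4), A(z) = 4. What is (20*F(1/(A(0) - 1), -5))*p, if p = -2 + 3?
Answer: 280/11 ≈ 25.455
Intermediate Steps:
F(O, q) = (O + q)/(-4 + O)
p = 1
(20*F(1/(A(0) - 1), -5))*p = (20*((1/(4 - 1) - 5)/(-4 + 1/(4 - 1))))*1 = (20*((1/3 - 5)/(-4 + 1/3)))*1 = (20*(-14/3/(-11/3)))*1 = (20*(-3/11*(-14/3)))*1 = (20*(14/11))*1 = (280/11)*1 = 280/11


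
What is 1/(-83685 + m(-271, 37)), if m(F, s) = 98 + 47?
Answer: -1/83540 ≈ -1.1970e-5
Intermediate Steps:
m(F, s) = 145
1/(-83685 + m(-271, 37)) = 1/(-83685 + 145) = 1/(-83540) = -1/83540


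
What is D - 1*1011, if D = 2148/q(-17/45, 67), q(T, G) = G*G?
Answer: -4536231/4489 ≈ -1010.5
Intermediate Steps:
q(T, G) = G²
D = 2148/4489 (D = 2148/(67²) = 2148/4489 ≈ 0.47850)
D - 1*1011 = 2148/4489 - 1*1011 = 2148/4489 - 1011 = -4536231/4489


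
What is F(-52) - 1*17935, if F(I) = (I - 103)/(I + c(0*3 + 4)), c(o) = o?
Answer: -860725/48 ≈ -17932.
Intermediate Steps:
F(I) = (-103 + I)/(4 + I) (F(I) = (I - 103)/(I + (0*3 + 4)) = (-103 + I)/(I + (0 + 4)) = (-103 + I)/(I + 4) = (-103 + I)/(4 + I))
F(-52) - 1*17935 = (-103 - 52)/(4 - 52) - 1*17935 = -155/(-48) - 17935 = -1/48*(-155) - 17935 = 155/48 - 17935 = -860725/48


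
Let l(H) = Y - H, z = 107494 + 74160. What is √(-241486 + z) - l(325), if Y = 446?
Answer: -121 + 6*I*√1662 ≈ -121.0 + 244.61*I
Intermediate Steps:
z = 181654
l(H) = 446 - H
√(-241486 + z) - l(325) = √(-241486 + 181654) - (446 - 1*325) = √(-59832) - (446 - 325) = 6*I*√1662 - 1*121 = 6*I*√1662 - 121 = -121 + 6*I*√1662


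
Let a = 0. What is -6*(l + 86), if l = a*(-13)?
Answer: -516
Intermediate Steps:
l = 0 (l = 0*(-13) = 0)
-6*(l + 86) = -6*(0 + 86) = -6*86 = -516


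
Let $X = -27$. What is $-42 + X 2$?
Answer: $-96$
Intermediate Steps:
$-42 + X 2 = -42 - 54 = -96$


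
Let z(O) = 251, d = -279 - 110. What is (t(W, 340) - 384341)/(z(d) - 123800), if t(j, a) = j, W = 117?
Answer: 384224/123549 ≈ 3.1099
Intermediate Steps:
d = -389
(t(W, 340) - 384341)/(z(d) - 123800) = (117 - 384341)/(251 - 123800) = -384224/(-123549) = -384224*(-1/123549) = 384224/123549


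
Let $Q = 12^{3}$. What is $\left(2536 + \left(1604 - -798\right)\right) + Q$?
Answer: $6666$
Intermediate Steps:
$Q = 1728$
$\left(2536 + \left(1604 - -798\right)\right) + Q = \left(2536 + \left(1604 - -798\right)\right) + 1728 = \left(2536 + \left(1604 + 798\right)\right) + 1728 = \left(2536 + 2402\right) + 1728 = 4938 + 1728 = 6666$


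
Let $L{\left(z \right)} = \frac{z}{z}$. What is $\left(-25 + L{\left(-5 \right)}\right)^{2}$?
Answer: $576$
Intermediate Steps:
$L{\left(z \right)} = 1$
$\left(-25 + L{\left(-5 \right)}\right)^{2} = \left(-25 + 1\right)^{2} = \left(-24\right)^{2} = 576$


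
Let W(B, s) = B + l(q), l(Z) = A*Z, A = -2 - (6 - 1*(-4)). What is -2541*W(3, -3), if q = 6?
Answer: 175329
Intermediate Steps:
A = -12 (A = -2 - (6 + 4) = -2 - 1*10 = -2 - 10 = -12)
l(Z) = -12*Z
W(B, s) = -72 + B (W(B, s) = B - 12*6 = B - 72 = -72 + B)
-2541*W(3, -3) = -2541*(-72 + 3) = -2541*(-69) = 175329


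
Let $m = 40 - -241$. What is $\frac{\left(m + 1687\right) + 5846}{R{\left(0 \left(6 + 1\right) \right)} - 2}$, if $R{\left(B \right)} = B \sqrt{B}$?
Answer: $-3907$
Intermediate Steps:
$R{\left(B \right)} = B^{\frac{3}{2}}$
$m = 281$ ($m = 40 + 241 = 281$)
$\frac{\left(m + 1687\right) + 5846}{R{\left(0 \left(6 + 1\right) \right)} - 2} = \frac{\left(281 + 1687\right) + 5846}{\left(0 \left(6 + 1\right)\right)^{\frac{3}{2}} - 2} = \frac{1968 + 5846}{\left(0 \cdot 7\right)^{\frac{3}{2}} - 2} = \frac{7814}{0^{\frac{3}{2}} - 2} = \frac{7814}{0 - 2} = \frac{7814}{-2} = 7814 \left(- \frac{1}{2}\right) = -3907$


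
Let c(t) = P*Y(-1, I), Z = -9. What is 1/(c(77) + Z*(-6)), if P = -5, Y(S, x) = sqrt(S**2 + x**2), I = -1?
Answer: 27/1433 + 5*sqrt(2)/2866 ≈ 0.021309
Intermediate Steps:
c(t) = -5*sqrt(2) (c(t) = -5*sqrt((-1)**2 + (-1)**2) = -5*sqrt(1 + 1) = -5*sqrt(2))
1/(c(77) + Z*(-6)) = 1/(-5*sqrt(2) - 9*(-6)) = 1/(-5*sqrt(2) + 54) = 1/(54 - 5*sqrt(2))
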